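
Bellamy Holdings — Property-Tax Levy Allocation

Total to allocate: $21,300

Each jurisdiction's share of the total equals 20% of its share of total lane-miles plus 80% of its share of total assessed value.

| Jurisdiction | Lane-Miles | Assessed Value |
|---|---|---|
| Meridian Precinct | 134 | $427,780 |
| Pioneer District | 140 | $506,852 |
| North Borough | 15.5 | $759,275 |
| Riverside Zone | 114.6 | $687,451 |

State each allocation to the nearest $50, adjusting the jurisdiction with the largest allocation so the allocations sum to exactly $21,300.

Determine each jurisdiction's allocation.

Totals — lane-miles 404.1, assessed value 2,381,358.
Composite weights (20% lane-miles + 80% assessed value): Meridian Precinct 0.2100; Pioneer District 0.2396; North Borough 0.2627; Riverside Zone 0.2877.
Proportional shares: Meridian Precinct 4,473.64; Pioneer District 5,102.69; North Borough 5,596.45; Riverside Zone 6,127.22.
After rounding ($50): Meridian Precinct $4,450; Pioneer District $5,100; North Borough $5,600; Riverside Zone $6,150. Sum = $21,300.
Sum already equals the total — no adjustment.

Meridian Precinct: $4,450; Pioneer District: $5,100; North Borough: $5,600; Riverside Zone: $6,150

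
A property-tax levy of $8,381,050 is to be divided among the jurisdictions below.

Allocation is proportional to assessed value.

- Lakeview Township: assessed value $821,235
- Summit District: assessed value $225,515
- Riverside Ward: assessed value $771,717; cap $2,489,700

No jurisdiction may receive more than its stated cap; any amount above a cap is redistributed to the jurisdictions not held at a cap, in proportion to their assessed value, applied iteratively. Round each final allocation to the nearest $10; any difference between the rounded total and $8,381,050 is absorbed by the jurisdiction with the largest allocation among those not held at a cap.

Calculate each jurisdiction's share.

Assessed value total: 1,818,467.
Unconstrained shares: Lakeview Township 3,784,952.71; Summit District 1,039,365.85; Riverside Ward 3,556,731.45.
Held at cap: Riverside Ward ($2,489,700); balance $5,891,350 reallocated over remaining assessed value 1,046,750.
Shares after redistribution: Lakeview Township 4,622,099.66 → $4,622,100; Summit District 1,269,250.34 → $1,269,250.

Lakeview Township: $4,622,100 · Summit District: $1,269,250 · Riverside Ward: $2,489,700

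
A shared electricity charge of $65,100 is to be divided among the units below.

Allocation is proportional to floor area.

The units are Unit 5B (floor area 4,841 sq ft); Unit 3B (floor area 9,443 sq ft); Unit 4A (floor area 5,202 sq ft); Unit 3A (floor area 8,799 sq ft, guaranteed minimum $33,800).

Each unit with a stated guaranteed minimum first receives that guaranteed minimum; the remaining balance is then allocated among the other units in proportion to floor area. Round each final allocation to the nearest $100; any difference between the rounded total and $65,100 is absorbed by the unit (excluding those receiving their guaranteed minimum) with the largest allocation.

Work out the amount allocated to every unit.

Minimums first: Unit 3A $33,800. Balance $31,300.
Balance split over remaining floor area 19,486: Unit 5B 7,776.01 → $7,800; Unit 3B 15,168.12 → $15,200; Unit 4A 8,355.88 → $8,400.
Rounding difference −$100 applied to Unit 3B → $15,100.

Unit 5B: $7,800 · Unit 3B: $15,100 · Unit 4A: $8,400 · Unit 3A: $33,800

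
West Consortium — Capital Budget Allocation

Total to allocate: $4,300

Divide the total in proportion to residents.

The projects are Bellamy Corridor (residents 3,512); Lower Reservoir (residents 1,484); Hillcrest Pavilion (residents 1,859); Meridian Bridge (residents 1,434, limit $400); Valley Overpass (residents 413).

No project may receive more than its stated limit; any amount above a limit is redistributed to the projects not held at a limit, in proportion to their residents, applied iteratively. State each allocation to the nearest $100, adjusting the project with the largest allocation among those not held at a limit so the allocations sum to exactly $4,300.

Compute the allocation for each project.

Residents total: 8,702.
Proportional shares (ignoring caps): Bellamy Corridor 1,735.42; Lower Reservoir 733.30; Hillcrest Pavilion 918.60; Meridian Bridge 708.60; Valley Overpass 204.08.
Capped: Meridian Bridge ($400); balance $3,900 reallocated over remaining residents 7,268.
Shares after redistribution: Bellamy Corridor 1,884.53 → $1,900; Lower Reservoir 796.31 → $800; Hillcrest Pavilion 997.54 → $1,000; Valley Overpass 221.62 → $200.

Bellamy Corridor: $1,900 · Lower Reservoir: $800 · Hillcrest Pavilion: $1,000 · Meridian Bridge: $400 · Valley Overpass: $200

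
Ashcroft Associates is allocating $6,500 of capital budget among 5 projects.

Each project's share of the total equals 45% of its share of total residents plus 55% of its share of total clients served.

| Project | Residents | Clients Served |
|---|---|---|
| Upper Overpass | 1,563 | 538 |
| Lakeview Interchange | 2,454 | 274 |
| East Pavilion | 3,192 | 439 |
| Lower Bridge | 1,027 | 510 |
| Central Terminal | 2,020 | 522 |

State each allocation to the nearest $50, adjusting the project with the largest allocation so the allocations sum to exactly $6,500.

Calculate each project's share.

Upper Overpass: $1,300 · Lakeview Interchange: $1,150 · East Pavilion: $1,550 · Lower Bridge: $1,100 · Central Terminal: $1,400

Residents total 10,256; clients served total 2,283.
Composite weights (45% residents + 55% clients served): Upper Overpass 0.1982; Lakeview Interchange 0.1737; East Pavilion 0.2458; Lower Bridge 0.1679; Central Terminal 0.2144.
Unrounded shares: Upper Overpass 1,288.23; Lakeview Interchange 1,128.94; East Pavilion 1,597.79; Lower Bridge 1,091.52; Central Terminal 1,393.51.
At nearest $50: Upper Overpass $1,300; Lakeview Interchange $1,150; East Pavilion $1,600; Lower Bridge $1,100; Central Terminal $1,400. Sum = $6,550.
Difference $6,500 − $6,550 = −$50 applied to largest allocation (East Pavilion): East Pavilion becomes $1,550.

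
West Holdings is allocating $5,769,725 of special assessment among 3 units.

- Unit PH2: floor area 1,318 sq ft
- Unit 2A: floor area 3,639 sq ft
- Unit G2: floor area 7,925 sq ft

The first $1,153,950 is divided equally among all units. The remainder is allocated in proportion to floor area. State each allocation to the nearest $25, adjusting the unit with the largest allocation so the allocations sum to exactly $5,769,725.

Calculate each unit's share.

Unit PH2: $856,900 · Unit 2A: $1,688,550 · Unit G2: $3,224,275

Equal tier: $1,153,950 ÷ 3 = $384,650 apiece.
Remainder $4,615,775 by floor area (total 12,882): Unit PH2 472,255.20 → $472,250; Unit 2A 1,303,897.32 → $1,303,900; Unit G2 2,839,622.49 → $2,839,625.
Totals: Unit PH2 $384,650 + $472,250 = $856,900; Unit 2A $384,650 + $1,303,900 = $1,688,550; Unit G2 $384,650 + $2,839,625 = $3,224,275.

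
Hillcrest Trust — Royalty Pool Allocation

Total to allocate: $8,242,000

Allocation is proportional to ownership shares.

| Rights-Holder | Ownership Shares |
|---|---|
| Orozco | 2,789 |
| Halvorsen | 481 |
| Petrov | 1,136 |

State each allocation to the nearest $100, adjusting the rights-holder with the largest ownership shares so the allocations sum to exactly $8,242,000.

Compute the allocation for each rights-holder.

Ownership shares total: 2,789 + 481 + 1,136 = 4,406.
Raw shares: Orozco 5,217,189.74; Halvorsen 899,773.49; Petrov 2,125,036.77.
At nearest $100: Orozco $5,217,200; Halvorsen $899,800; Petrov $2,125,000. Sum = $8,242,000.
Rounded total matches; no reconciliation needed.

Orozco: $5,217,200 | Halvorsen: $899,800 | Petrov: $2,125,000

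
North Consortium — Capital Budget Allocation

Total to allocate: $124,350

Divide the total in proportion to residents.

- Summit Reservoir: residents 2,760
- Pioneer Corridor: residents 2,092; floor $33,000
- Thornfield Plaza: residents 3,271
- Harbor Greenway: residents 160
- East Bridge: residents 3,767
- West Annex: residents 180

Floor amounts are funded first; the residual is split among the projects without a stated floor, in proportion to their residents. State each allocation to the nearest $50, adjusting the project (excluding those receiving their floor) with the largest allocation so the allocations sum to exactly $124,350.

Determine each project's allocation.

Guaranteed amounts: Pioneer Corridor $33,000. Balance $91,350.
Balance split over remaining residents 10,138: Summit Reservoir 24,869.40 → $24,850; Thornfield Plaza 29,473.85 → $29,450; Harbor Greenway 1,441.70 → $1,450; East Bridge 33,943.13 → $33,950; West Annex 1,621.92 → $1,600.
Rounding difference +$50 applied to East Bridge → $34,000.

Summit Reservoir: $24,850; Pioneer Corridor: $33,000; Thornfield Plaza: $29,450; Harbor Greenway: $1,450; East Bridge: $34,000; West Annex: $1,600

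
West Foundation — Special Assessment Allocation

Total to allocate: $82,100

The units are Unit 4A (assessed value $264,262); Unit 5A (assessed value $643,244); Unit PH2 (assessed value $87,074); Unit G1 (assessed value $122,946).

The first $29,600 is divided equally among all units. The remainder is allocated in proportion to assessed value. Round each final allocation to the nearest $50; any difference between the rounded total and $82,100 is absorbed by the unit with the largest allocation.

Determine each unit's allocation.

First tranche $29,600 split equally: $7,400 each.
Remainder $52,500 by assessed value (total 1,117,526): Unit 4A 12,414.70 → $12,400; Unit 5A 30,218.81 → $30,200; Unit PH2 4,090.63 → $4,100; Unit G1 5,775.85 → $5,800.
Totals: Unit 4A $7,400 + $12,400 = $19,800; Unit 5A $7,400 + $30,200 = $37,600; Unit PH2 $7,400 + $4,100 = $11,500; Unit G1 $7,400 + $5,800 = $13,200.

Unit 4A: $19,800; Unit 5A: $37,600; Unit PH2: $11,500; Unit G1: $13,200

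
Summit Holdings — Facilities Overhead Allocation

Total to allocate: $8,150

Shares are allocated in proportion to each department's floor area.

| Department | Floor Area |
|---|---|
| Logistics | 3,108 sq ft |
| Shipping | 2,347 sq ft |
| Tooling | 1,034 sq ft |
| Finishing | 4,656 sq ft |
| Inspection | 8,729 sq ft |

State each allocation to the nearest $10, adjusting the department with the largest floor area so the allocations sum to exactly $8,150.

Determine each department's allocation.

Logistics: $1,270; Shipping: $960; Tooling: $420; Finishing: $1,910; Inspection: $3,590

Total floor area = 19,874.
Raw shares: Logistics 3,108/19,874 × $8,150 = 1,274.54; Shipping 2,347/19,874 × $8,150 = 962.47; Tooling 1,034/19,874 × $8,150 = 424.03; Finishing 4,656/19,874 × $8,150 = 1,909.35; Inspection 8,729/19,874 × $8,150 = 3,579.62.
At nearest $10: Logistics $1,270; Shipping $960; Tooling $420; Finishing $1,910; Inspection $3,580. Sum = $8,140.
Difference $8,150 − $8,140 = +$10 applied to largest floor area (Inspection): Inspection becomes $3,590.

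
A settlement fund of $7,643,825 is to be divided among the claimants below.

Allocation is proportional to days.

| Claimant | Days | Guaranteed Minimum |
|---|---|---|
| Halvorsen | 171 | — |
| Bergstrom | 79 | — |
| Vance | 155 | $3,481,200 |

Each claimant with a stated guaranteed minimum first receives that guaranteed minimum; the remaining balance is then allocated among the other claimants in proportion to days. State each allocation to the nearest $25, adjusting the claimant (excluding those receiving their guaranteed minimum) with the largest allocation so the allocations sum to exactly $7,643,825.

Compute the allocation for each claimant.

Minimums first: Vance $3,481,200. Residual $4,162,625.
Residual split over remaining days 250: Halvorsen 2,847,235.50 → $2,847,225; Bergstrom 1,315,389.50 → $1,315,400.

Halvorsen: $2,847,225 · Bergstrom: $1,315,400 · Vance: $3,481,200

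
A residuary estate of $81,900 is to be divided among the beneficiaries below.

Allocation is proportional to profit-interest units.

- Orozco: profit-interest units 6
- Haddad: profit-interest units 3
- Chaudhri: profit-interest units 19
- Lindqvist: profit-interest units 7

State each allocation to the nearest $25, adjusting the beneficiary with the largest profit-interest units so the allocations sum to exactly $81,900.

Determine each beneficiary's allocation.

Orozco: $14,050 · Haddad: $7,025 · Chaudhri: $44,450 · Lindqvist: $16,375

Sum of profit-interest units: 6 + 3 + 19 + 7 = 35.
Pro-rata amounts: Orozco 14,040.00; Haddad 7,020.00; Chaudhri 44,460.00; Lindqvist 16,380.00.
After rounding ($25): Orozco $14,050; Haddad $7,025; Chaudhri $44,450; Lindqvist $16,375. Sum = $81,900.
No rounding difference to absorb.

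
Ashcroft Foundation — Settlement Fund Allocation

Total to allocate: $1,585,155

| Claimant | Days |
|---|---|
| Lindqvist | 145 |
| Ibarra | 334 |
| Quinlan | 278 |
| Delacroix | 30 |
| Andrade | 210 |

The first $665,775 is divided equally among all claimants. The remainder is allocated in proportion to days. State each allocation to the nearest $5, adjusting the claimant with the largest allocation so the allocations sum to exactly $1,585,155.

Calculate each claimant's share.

Lindqvist: $266,865; Ibarra: $441,155; Quinlan: $389,510; Delacroix: $160,820; Andrade: $326,805

First tranche $665,775 split equally: $133,155 each.
Remainder $919,380 by days (total 997): Lindqvist 133,711.23 → $133,710; Ibarra 307,996.91 → $307,995; Quinlan 256,356.71 → $256,355; Delacroix 27,664.39 → $27,665; Andrade 193,650.75 → $193,650.
Rounding difference +$5 on remainder applied to Ibarra.
Totals: Lindqvist $133,155 + $133,710 = $266,865; Ibarra $133,155 + $308,000 = $441,155; Quinlan $133,155 + $256,355 = $389,510; Delacroix $133,155 + $27,665 = $160,820; Andrade $133,155 + $193,650 = $326,805.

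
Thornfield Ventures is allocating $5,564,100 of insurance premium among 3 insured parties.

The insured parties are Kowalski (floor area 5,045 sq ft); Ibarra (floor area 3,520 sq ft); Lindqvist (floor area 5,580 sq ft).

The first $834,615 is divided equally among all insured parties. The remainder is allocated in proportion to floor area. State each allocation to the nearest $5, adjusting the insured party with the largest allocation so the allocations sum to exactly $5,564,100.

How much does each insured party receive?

First tranche $834,615 split equally: $278,205 each.
Remainder $4,729,485 by floor area (total 14,145): Kowalski 1,686,832.93 → $1,686,835; Ibarra 1,176,937.94 → $1,176,940; Lindqvist 1,865,714.13 → $1,865,715.
Rounding difference −$5 on remainder applied to Lindqvist.
Totals: Kowalski $278,205 + $1,686,835 = $1,965,040; Ibarra $278,205 + $1,176,940 = $1,455,145; Lindqvist $278,205 + $1,865,710 = $2,143,915.

Kowalski: $1,965,040; Ibarra: $1,455,145; Lindqvist: $2,143,915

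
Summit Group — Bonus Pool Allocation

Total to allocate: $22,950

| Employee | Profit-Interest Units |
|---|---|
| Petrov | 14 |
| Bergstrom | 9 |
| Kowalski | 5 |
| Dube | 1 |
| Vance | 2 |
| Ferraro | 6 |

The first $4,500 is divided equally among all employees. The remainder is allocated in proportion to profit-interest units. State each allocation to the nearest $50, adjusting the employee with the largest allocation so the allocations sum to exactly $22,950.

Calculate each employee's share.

Petrov: $7,700; Bergstrom: $5,250; Kowalski: $3,250; Dube: $1,250; Vance: $1,750; Ferraro: $3,750

Equal tier: $4,500 ÷ 6 = $750 apiece.
Remainder $18,450 by profit-interest units (total 37): Petrov 6,981.08 → $7,000; Bergstrom 4,487.84 → $4,500; Kowalski 2,493.24 → $2,500; Dube 498.65 → $500; Vance 997.30 → $1,000; Ferraro 2,991.89 → $3,000.
Rounding difference −$50 on remainder applied to Petrov.
Totals: Petrov $750 + $6,950 = $7,700; Bergstrom $750 + $4,500 = $5,250; Kowalski $750 + $2,500 = $3,250; Dube $750 + $500 = $1,250; Vance $750 + $1,000 = $1,750; Ferraro $750 + $3,000 = $3,750.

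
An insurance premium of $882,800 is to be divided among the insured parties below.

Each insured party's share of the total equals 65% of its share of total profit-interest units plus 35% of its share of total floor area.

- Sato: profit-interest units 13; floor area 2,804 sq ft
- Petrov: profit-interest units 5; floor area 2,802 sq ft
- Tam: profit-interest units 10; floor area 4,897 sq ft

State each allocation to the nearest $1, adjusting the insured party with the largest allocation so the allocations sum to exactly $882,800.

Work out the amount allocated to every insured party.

Sato: $348,905 | Petrov: $184,898 | Tam: $348,997

Totals — profit-interest units 28, floor area 10,503.
Combined weights (65% profit-interest units + 35% floor area): Sato 0.3952; Petrov 0.2094; Tam 0.3953.
Unrounded shares: Sato 348,905.23; Petrov 184,897.83; Tam 348,996.94.
After rounding ($1): Sato $348,905; Petrov $184,898; Tam $348,997. Sum = $882,800.
No rounding difference to absorb.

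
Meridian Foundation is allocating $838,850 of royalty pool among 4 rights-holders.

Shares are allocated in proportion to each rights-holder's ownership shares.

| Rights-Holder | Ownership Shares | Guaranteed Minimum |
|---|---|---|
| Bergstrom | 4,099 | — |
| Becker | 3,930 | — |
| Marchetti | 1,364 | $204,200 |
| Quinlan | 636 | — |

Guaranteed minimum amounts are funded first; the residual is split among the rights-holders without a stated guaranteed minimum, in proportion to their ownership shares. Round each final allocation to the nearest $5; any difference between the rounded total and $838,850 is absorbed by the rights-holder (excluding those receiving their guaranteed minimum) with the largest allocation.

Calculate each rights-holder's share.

Fund the minimums — Marchetti $204,200. Remaining pool $634,650.
Remaining pool split over remaining ownership shares 8,665: Bergstrom 300,222.78 → $300,225; Becker 287,844.72 → $287,845; Quinlan 46,582.504 → $46,585.
Rounding difference −$5 applied to Bergstrom → $300,220.

Bergstrom: $300,220; Becker: $287,845; Marchetti: $204,200; Quinlan: $46,585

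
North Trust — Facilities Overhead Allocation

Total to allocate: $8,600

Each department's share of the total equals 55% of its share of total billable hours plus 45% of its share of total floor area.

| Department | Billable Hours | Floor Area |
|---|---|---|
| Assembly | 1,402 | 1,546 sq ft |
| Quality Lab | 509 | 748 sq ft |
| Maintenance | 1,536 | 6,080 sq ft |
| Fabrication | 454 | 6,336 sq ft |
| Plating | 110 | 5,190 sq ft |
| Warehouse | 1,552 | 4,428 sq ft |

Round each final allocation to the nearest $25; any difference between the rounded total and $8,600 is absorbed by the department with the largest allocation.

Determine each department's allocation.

Assembly: $1,450; Quality Lab: $550; Maintenance: $2,250; Fabrication: $1,400; Plating: $925; Warehouse: $2,025

Totals — billable hours 5,563, floor area 24,328.
Combined weights (55% billable hours + 45% floor area): Assembly 0.1672; Quality Lab 0.0642; Maintenance 0.2643; Fabrication 0.1621; Plating 0.1069; Warehouse 0.2353.
Unrounded shares: Assembly 1,438.00; Quality Lab 551.77; Maintenance 2,273.18; Fabrication 1,393.92; Plating 919.13; Warehouse 2,023.99.
At nearest $25: Assembly $1,450; Quality Lab $550; Maintenance $2,275; Fabrication $1,400; Plating $925; Warehouse $2,025. Sum = $8,625.
Difference $8,600 − $8,625 = −$25 applied to largest allocation (Maintenance): Maintenance becomes $2,250.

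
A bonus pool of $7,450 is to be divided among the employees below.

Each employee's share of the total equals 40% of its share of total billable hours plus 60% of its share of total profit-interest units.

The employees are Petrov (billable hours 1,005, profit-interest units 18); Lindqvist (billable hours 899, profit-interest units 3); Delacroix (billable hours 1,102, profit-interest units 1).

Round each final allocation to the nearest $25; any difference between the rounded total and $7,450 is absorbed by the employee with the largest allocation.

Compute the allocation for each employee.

Billable hours total 3,006; profit-interest units total 22.
Blended shares (40% billable hours + 60% profit-interest units): Petrov 0.6246; Lindqvist 0.2014; Delacroix 0.1739.
Pro-rata amounts: Petrov 4,653.58; Lindqvist 1,500.77; Delacroix 1,295.65.
Rounded to nearest $25: Petrov $4,650; Lindqvist $1,500; Delacroix $1,300. Sum = $7,450.
Sum already equals the total — no adjustment.

Petrov: $4,650 | Lindqvist: $1,500 | Delacroix: $1,300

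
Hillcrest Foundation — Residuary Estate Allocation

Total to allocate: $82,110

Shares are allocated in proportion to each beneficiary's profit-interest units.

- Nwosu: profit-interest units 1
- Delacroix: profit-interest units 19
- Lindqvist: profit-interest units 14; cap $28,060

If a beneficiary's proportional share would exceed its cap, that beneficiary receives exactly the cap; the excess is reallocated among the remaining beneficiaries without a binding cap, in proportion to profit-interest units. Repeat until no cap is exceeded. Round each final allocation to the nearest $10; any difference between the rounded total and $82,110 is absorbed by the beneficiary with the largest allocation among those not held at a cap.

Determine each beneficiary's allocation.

Nwosu: $2,700; Delacroix: $51,350; Lindqvist: $28,060

Combined profit-interest units = 34.
Unconstrained shares: Nwosu 2,415.00; Delacroix 45,885.00; Lindqvist 33,810.00.
Held at cap: Lindqvist ($28,060); balance $54,050 reallocated over remaining profit-interest units 20.
Shares after redistribution: Nwosu 2,702.50 → $2,700; Delacroix 51,347.50 → $51,350.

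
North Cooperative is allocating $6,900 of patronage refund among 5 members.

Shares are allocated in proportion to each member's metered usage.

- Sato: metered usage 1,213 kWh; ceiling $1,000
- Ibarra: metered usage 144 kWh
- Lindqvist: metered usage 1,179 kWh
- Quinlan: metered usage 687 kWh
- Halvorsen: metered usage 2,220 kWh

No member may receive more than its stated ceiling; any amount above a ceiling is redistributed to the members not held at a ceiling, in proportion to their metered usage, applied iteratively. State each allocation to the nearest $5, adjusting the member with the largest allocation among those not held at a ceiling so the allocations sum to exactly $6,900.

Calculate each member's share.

Sato: $1,000 · Ibarra: $200 · Lindqvist: $1,645 · Quinlan: $960 · Halvorsen: $3,095

Sum of metered usage: 5,443.
Unconstrained shares: Sato 1,537.70; Ibarra 182.55; Lindqvist 1,494.60; Quinlan 870.90; Halvorsen 2,814.26.
Capped: Sato ($1,000); residual $5,900 reallocated over remaining metered usage 4,230.
Remaining shares: Ibarra 200.85 → $200; Lindqvist 1,644.47 → $1,645; Quinlan 958.23 → $960; Halvorsen 3,096.45 → $3,095.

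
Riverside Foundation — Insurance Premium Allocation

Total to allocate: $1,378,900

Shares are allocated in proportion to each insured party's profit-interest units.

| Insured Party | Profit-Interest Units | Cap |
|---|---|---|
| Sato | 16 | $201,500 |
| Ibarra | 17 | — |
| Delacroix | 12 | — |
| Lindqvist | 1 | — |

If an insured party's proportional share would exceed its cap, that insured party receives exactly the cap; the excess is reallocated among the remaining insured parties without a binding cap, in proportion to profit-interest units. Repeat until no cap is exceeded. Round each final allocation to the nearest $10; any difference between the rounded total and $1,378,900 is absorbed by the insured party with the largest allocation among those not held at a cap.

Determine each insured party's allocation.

Profit-interest units total: 46.
Proportional shares (ignoring caps): Sato 479,617.39; Ibarra 509,593.48; Delacroix 359,713.04; Lindqvist 29,976.09.
Held at cap: Sato ($201,500); balance $1,177,400 reallocated over remaining profit-interest units 30.
Remaining shares: Ibarra 667,193.33 → $667,190; Delacroix 470,960.00 → $470,960; Lindqvist 39,246.67 → $39,250.

Sato: $201,500; Ibarra: $667,190; Delacroix: $470,960; Lindqvist: $39,250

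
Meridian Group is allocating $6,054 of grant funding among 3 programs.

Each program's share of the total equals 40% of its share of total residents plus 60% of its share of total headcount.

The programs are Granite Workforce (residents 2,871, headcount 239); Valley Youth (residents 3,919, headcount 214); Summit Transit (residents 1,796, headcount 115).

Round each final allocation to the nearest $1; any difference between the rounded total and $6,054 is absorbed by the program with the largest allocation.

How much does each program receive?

Totals — residents 8,586, headcount 568.
Combined weights (40% residents + 60% headcount): Granite Workforce 0.3862; Valley Youth 0.4086; Summit Transit 0.2051.
Raw shares: Granite Workforce 2,338.16; Valley Youth 2,473.86; Summit Transit 1,241.98.
After rounding ($1): Granite Workforce $2,338; Valley Youth $2,474; Summit Transit $1,242. Sum = $6,054.
Rounded total matches; no reconciliation needed.

Granite Workforce: $2,338; Valley Youth: $2,474; Summit Transit: $1,242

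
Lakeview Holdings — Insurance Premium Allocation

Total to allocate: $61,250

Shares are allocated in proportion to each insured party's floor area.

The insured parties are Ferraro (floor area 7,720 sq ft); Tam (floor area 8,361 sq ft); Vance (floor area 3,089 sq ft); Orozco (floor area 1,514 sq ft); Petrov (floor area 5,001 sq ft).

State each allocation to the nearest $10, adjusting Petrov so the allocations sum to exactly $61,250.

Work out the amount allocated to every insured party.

Ferraro: $18,410 · Tam: $19,940 · Vance: $7,370 · Orozco: $3,610 · Petrov: $11,920

Sum of floor area: 25,685.
Pro-rata amounts: Ferraro 7,720/25,685 × $61,250 = 18,409.58; Tam 8,361/25,685 × $61,250 = 19,938.14; Vance 3,089/25,685 × $61,250 = 7,366.22; Orozco 1,514/25,685 × $61,250 = 3,610.38; Petrov 5,001/25,685 × $61,250 = 11,925.69.
Rounded to nearest $10: Ferraro $18,410; Tam $19,940; Vance $7,370; Orozco $3,610; Petrov $11,930. Sum = $61,260.
Difference $61,250 − $61,260 = −$10 applied to Petrov: Petrov becomes $11,920.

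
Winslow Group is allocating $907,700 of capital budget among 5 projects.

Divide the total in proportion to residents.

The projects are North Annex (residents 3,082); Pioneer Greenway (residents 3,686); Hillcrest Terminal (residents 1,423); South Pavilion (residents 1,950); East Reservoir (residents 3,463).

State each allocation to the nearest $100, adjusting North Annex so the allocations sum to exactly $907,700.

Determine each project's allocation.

Combined residents = 13,604.
Raw shares: North Annex 3,082/13,604 × $907,700 = 205,640.36; Pioneer Greenway 3,686/13,604 × $907,700 = 245,941.06; Hillcrest Terminal 1,423/13,604 × $907,700 = 94,946.86; South Pavilion 1,950/13,604 × $907,700 = 130,109.89; East Reservoir 3,463/13,604 × $907,700 = 231,061.83.
Rounded to nearest $100: North Annex $205,600; Pioneer Greenway $245,900; Hillcrest Terminal $94,900; South Pavilion $130,100; East Reservoir $231,100. Sum = $907,600.
Difference $907,700 − $907,600 = +$100 applied to North Annex: North Annex becomes $205,700.

North Annex: $205,700; Pioneer Greenway: $245,900; Hillcrest Terminal: $94,900; South Pavilion: $130,100; East Reservoir: $231,100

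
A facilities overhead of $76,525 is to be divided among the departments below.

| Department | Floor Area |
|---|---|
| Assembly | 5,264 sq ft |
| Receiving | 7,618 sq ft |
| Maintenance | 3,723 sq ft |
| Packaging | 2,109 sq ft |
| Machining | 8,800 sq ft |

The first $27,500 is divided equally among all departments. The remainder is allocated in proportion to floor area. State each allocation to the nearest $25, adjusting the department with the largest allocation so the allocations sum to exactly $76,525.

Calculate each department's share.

Equal tier: $27,500 ÷ 5 = $5,500 apiece.
Remainder $49,025 by floor area (total 27,514): Assembly 9,379.50 → $9,375; Receiving 13,573.91 → $13,575; Maintenance 6,633.72 → $6,625; Packaging 3,757.86 → $3,750; Machining 15,680.02 → $15,675.
Rounding difference +$25 on remainder applied to Machining.
Totals: Assembly $5,500 + $9,375 = $14,875; Receiving $5,500 + $13,575 = $19,075; Maintenance $5,500 + $6,625 = $12,125; Packaging $5,500 + $3,750 = $9,250; Machining $5,500 + $15,700 = $21,200.

Assembly: $14,875 · Receiving: $19,075 · Maintenance: $12,125 · Packaging: $9,250 · Machining: $21,200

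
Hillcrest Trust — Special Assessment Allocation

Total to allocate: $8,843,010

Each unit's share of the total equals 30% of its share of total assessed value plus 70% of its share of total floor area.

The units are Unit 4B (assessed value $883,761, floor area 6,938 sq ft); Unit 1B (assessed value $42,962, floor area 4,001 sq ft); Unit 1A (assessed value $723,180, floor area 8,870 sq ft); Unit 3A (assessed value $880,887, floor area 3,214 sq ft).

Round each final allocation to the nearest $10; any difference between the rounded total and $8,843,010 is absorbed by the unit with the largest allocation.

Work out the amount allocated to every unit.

Unit 4B: $2,791,800; Unit 1B: $1,120,770; Unit 1A: $3,142,910; Unit 3A: $1,787,530

Totals — assessed value 2,530,790, floor area 23,023.
Composite weights (30% assessed value + 70% floor area): Unit 4B 0.3157; Unit 1B 0.1267; Unit 1A 0.3554; Unit 3A 0.2021.
Proportional shares: Unit 4B 2,791,797.14; Unit 1B 1,120,768.71; Unit 1A 3,142,917.49; Unit 3A 1,787,526.66.
After rounding ($10): Unit 4B $2,791,800; Unit 1B $1,120,770; Unit 1A $3,142,920; Unit 3A $1,787,530. Sum = $8,843,020.
Difference $8,843,010 − $8,843,020 = −$10 applied to largest allocation (Unit 1A): Unit 1A becomes $3,142,910.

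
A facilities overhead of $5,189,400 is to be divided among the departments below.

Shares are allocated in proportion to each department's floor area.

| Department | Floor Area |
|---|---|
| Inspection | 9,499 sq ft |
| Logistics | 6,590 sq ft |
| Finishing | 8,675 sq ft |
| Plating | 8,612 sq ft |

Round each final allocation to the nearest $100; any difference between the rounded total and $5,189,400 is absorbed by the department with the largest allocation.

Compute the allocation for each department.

Sum of floor area: 33,376.
Unrounded shares: Inspection 9,499/33,376 × $5,189,400 = 1,476,932.84; Logistics 6,590/33,376 × $5,189,400 = 1,024,632.85; Finishing 8,675/33,376 × $5,189,400 = 1,348,814.87; Plating 8,612/33,376 × $5,189,400 = 1,339,019.44.
At nearest $100: Inspection $1,476,900; Logistics $1,024,600; Finishing $1,348,800; Plating $1,339,000. Sum = $5,189,300.
Difference $5,189,400 − $5,189,300 = +$100 applied to largest allocation (Inspection): Inspection becomes $1,477,000.

Inspection: $1,477,000 · Logistics: $1,024,600 · Finishing: $1,348,800 · Plating: $1,339,000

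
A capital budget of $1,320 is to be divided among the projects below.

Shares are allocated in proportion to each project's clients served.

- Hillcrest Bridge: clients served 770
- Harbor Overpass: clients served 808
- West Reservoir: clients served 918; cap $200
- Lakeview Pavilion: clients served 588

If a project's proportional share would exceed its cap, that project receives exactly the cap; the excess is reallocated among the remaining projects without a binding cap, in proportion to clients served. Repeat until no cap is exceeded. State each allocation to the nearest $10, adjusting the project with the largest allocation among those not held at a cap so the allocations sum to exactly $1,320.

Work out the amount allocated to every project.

Hillcrest Bridge: $400; Harbor Overpass: $420; West Reservoir: $200; Lakeview Pavilion: $300

Combined clients served = 3,084.
Unconstrained shares: Hillcrest Bridge 329.57; Harbor Overpass 345.84; West Reservoir 392.92; Lakeview Pavilion 251.67.
Held at cap: West Reservoir ($200); remaining pool $1,120 reallocated over remaining clients served 2,166.
Redistributed shares: Hillcrest Bridge 398.15 → $400; Harbor Overpass 417.80 → $420; Lakeview Pavilion 304.04 → $300.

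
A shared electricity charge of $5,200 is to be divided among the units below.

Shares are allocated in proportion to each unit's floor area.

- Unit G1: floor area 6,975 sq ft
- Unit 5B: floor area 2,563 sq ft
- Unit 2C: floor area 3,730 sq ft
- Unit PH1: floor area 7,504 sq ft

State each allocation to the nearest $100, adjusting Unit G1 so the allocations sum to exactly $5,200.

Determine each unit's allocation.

Unit G1: $1,800; Unit 5B: $600; Unit 2C: $900; Unit PH1: $1,900

Combined floor area = 20,772.
Raw shares: Unit G1 6,975/20,772 × $5,200 = 1,746.10; Unit 5B 2,563/20,772 × $5,200 = 641.61; Unit 2C 3,730/20,772 × $5,200 = 933.76; Unit PH1 7,504/20,772 × $5,200 = 1,878.53.
After rounding ($100): Unit G1 $1,700; Unit 5B $600; Unit 2C $900; Unit PH1 $1,900. Sum = $5,100.
Difference $5,200 − $5,100 = +$100 applied to Unit G1: Unit G1 becomes $1,800.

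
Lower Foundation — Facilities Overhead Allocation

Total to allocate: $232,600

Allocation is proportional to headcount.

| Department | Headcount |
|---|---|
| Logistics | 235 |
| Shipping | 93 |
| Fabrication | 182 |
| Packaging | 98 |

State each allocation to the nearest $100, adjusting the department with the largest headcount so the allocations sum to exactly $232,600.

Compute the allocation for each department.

Logistics: $89,900 · Shipping: $35,600 · Fabrication: $69,600 · Packaging: $37,500

Sum of headcount: 235 + 93 + 182 + 98 = 608.
Unrounded shares: Logistics 89,902.96; Shipping 35,578.62; Fabrication 69,626.97; Packaging 37,491.45.
After rounding ($100): Logistics $89,900; Shipping $35,600; Fabrication $69,600; Packaging $37,500. Sum = $232,600.
Rounded total matches; no reconciliation needed.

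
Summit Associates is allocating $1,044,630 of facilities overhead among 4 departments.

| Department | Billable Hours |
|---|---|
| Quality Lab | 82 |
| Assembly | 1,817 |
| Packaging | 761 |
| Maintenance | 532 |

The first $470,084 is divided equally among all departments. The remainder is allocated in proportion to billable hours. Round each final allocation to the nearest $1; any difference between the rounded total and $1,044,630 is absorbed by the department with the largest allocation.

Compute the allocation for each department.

Quality Lab: $132,281 | Assembly: $444,572 | Packaging: $254,498 | Maintenance: $213,279

Equal tier: $470,084 ÷ 4 = $117,521 apiece.
Remainder $574,546 by billable hours (total 3,192): Quality Lab 14,759.64 → $14,760; Assembly 327,052.03 → $327,052; Packaging 136,976.66 → $136,977; Maintenance 95,757.67 → $95,758.
Rounding difference −$1 on remainder applied to Assembly.
Totals: Quality Lab $117,521 + $14,760 = $132,281; Assembly $117,521 + $327,051 = $444,572; Packaging $117,521 + $136,977 = $254,498; Maintenance $117,521 + $95,758 = $213,279.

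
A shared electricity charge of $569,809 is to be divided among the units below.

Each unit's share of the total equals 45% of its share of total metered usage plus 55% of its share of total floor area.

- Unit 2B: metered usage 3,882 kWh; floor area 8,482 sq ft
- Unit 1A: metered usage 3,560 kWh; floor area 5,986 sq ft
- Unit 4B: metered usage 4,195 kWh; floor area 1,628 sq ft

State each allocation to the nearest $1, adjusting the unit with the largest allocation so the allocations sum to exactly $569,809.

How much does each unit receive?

Metered usage total 11,637; floor area total 16,096.
Blended shares (45% metered usage + 55% floor area): Unit 2B 0.4399; Unit 1A 0.3422; Unit 4B 0.2178.
Proportional shares: Unit 2B 250,685.07; Unit 1A 194,991.97; Unit 4B 124,131.96.
After rounding ($1): Unit 2B $250,685; Unit 1A $194,992; Unit 4B $124,132. Sum = $569,809.
Sum already equals the total — no adjustment.

Unit 2B: $250,685 | Unit 1A: $194,992 | Unit 4B: $124,132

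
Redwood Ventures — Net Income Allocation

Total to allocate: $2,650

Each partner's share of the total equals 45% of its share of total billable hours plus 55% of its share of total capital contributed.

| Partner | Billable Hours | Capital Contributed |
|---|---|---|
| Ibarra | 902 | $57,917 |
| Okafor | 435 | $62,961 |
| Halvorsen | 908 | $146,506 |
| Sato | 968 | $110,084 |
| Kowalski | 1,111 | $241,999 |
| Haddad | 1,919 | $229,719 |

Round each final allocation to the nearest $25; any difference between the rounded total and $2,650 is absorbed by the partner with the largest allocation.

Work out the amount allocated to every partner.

Ibarra: $275 | Okafor: $200 | Halvorsen: $425 | Sato: $375 | Kowalski: $625 | Haddad: $750

Totals — billable hours 6,243, capital contributed 849,186.
Blended shares (45% billable hours + 55% capital contributed): Ibarra 0.1025; Okafor 0.0721; Halvorsen 0.1603; Sato 0.1411; Kowalski 0.2368; Haddad 0.2871.
Unrounded shares: Ibarra 271.70; Okafor 191.15; Halvorsen 424.90; Sato 373.84; Kowalski 627.57; Haddad 760.83.
At nearest $25: Ibarra $275; Okafor $200; Halvorsen $425; Sato $375; Kowalski $625; Haddad $750. Sum = $2,650.
Rounded total matches; no reconciliation needed.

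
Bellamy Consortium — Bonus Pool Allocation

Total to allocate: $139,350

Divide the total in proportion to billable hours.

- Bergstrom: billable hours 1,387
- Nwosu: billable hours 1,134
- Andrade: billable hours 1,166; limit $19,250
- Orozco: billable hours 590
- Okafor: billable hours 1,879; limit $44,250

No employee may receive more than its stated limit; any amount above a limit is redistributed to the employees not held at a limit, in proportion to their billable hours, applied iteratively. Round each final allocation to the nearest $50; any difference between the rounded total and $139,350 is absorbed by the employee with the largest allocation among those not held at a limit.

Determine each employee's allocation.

Bergstrom: $33,800; Nwosu: $27,650; Andrade: $19,250; Orozco: $14,400; Okafor: $44,250

Total billable hours = 6,156.
Proportional shares (ignoring caps): Bergstrom 31,396.76; Nwosu 25,669.74; Andrade 26,394.10; Orozco 13,355.51; Okafor 42,533.89.
Cap binds for Andrade ($19,250); residual $120,100 reallocated over remaining billable hours 4,990.
Cap binds for Okafor ($44,250); residual $75,850 reallocated over remaining billable hours 3,111.
Shares after redistribution: Bergstrom 33,816.76 → $33,800; Nwosu 27,648.31 → $27,650; Orozco 14,384.92 → $14,400.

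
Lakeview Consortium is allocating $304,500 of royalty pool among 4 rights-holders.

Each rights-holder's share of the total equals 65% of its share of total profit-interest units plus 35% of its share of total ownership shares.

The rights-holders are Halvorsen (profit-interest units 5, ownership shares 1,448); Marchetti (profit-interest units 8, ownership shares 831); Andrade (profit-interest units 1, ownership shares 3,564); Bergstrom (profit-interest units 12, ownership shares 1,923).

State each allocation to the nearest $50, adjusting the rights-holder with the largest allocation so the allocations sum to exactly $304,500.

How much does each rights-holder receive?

Halvorsen: $57,950 | Marchetti: $72,300 | Andrade: $56,500 | Bergstrom: $117,750

Totals — profit-interest units 26, ownership shares 7,766.
Blended shares (65% profit-interest units + 35% ownership shares): Halvorsen 0.1903; Marchetti 0.2375; Andrade 0.1856; Bergstrom 0.3867.
Raw shares: Halvorsen 57,933.81; Marchetti 72,304.05; Andrade 56,522.27; Bergstrom 117,739.87.
At nearest $50: Halvorsen $57,950; Marchetti $72,300; Andrade $56,500; Bergstrom $117,750. Sum = $304,500.
No rounding difference to absorb.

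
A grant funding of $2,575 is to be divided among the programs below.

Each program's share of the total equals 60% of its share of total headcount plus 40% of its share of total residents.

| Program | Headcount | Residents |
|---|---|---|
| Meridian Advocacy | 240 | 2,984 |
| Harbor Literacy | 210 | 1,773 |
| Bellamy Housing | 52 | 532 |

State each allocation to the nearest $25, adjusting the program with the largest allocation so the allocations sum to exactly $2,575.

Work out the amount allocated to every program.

Totals — headcount 502, residents 5,289.
Combined weights (60% headcount + 40% residents): Meridian Advocacy 0.5125; Harbor Literacy 0.3851; Bellamy Housing 0.1024.
Raw shares: Meridian Advocacy 1,319.76; Harbor Literacy 991.60; Bellamy Housing 263.64.
After rounding ($25): Meridian Advocacy $1,325; Harbor Literacy $1,000; Bellamy Housing $275. Sum = $2,600.
Difference $2,575 − $2,600 = −$25 applied to largest allocation (Meridian Advocacy): Meridian Advocacy becomes $1,300.

Meridian Advocacy: $1,300; Harbor Literacy: $1,000; Bellamy Housing: $275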